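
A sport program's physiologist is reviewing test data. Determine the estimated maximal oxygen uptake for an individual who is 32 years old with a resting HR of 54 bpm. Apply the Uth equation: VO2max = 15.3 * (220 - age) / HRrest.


HRmax = 220 - 32 = 188
VO2max = 15.3 * (188 / 54)
= 15.3 * 3.4815
= 53.27 mL/kg/min

53.27 mL/kg/min


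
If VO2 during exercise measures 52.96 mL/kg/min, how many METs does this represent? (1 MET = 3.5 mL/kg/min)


METs = VO2 / 3.5 = 52.96 / 3.5 = 15.13

15.13 METs


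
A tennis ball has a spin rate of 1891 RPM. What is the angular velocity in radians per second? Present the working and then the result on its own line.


Convert RPM to rad/s: multiply by 2*pi and divide by 60
omega = 1891 * 2 * pi / 60
= 198.025 rad/s

198.025 rad/s


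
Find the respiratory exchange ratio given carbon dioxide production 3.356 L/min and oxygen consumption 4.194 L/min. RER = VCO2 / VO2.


VCO2 = 3.356 L/min
VO2 = 4.194 L/min
RER = 3.356 / 4.194 = 0.8002

0.8002


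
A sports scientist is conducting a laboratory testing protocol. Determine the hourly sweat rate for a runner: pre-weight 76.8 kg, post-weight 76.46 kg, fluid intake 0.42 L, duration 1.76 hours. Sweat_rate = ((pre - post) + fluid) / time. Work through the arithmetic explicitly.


Mass lost = 76.8 - 76.46 = 0.34 kg
Add fluid consumed: 0.34 + 0.42 = 0.76 L total sweat
Sweat rate = 0.76 / 1.76 = 0.432 L/h

0.432 L/h


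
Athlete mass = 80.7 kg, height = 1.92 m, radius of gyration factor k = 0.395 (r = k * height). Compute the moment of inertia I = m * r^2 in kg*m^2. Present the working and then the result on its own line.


r = k * height = 0.395 * 1.92 = 0.7584 m
r^2 = 0.7584^2 = 0.575171
I = 80.7 * 0.575171 = 46.416 kg*m^2

46.416 kg*m^2


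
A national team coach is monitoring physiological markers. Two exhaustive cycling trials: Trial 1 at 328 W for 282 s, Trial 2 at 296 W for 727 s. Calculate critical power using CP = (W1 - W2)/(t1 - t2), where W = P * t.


W1 = 328 * 282 = 92496 J
W2 = 296 * 727 = 215192 J
CP = (92496 - 215192) / (282 - 727)
= -122696 / -445
= 275.72 W

275.72 W


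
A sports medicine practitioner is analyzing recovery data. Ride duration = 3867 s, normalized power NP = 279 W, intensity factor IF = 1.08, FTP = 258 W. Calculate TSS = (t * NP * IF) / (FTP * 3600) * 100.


Numerator = 3867 * 279 * 1.08 = 1165204.44
Denominator = 258 * 3600 = 928800
TSS = 1165204.44 / 928800 * 100
= 125.45

125.45 TSS


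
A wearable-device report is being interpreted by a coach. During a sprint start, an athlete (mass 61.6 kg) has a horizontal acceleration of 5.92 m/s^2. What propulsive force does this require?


Propulsive force = mass * acceleration
= 61.6 kg * 5.92 m/s^2
= 364.67 N

364.67 N


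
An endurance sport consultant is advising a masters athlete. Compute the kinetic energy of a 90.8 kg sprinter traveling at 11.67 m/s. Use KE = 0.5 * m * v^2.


Velocity squared = 136.1889
KE = 0.5 * 90.8 * 136.1889 = 6182.98 J

6182.98 J


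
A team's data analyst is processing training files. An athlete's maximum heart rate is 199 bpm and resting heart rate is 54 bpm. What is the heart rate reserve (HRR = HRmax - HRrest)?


HRR = HRmax - HRrest
= 199 - 54
= 145 bpm

145 bpm


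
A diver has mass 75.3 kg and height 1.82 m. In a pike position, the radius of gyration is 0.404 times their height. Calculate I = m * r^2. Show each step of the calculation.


r = 0.404 * 1.82 = 0.73528 m
I = m * r^2 = 75.3 * 0.540637 = 40.71 kg*m^2

40.71 kg*m^2


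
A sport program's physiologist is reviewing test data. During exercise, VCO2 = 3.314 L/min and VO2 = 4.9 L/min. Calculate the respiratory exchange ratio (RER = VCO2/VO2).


RER = VCO2 / VO2
= 3.314 / 4.9
= 0.6763

0.6763


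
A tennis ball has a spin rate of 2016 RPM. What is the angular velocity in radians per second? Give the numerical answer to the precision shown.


Convert RPM to rad/s: multiply by 2*pi and divide by 60
omega = 2016 * 2 * pi / 60
= 211.115 rad/s

211.115 rad/s


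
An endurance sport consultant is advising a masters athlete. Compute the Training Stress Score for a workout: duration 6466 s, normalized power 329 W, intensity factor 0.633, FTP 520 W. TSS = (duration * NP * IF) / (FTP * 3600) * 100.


Product = 6466 * 329 * 0.633 = 1346589.762
Base = 520 * 3600 = 1872000
TSS = 1346589.762 / 1872000 * 100 = 71.93

71.93 TSS


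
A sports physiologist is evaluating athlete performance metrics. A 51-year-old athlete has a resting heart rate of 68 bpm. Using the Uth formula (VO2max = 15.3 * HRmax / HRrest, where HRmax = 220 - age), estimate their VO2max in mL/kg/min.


HRmax = 220 - 51 = 169 bpm
Ratio = HRmax / HRrest = 169 / 68 = 2.4853
VO2max = 15.3 * 2.4853 = 38.03 mL/kg/min

38.03 mL/kg/min


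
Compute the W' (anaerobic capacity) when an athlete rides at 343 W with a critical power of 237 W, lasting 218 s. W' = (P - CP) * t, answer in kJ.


Above-CP power = 106 W
Duration = 218 s
W' = 106 * 218 = 23108 J
Convert: 23108 / 1000 = 23.108 kJ

23.108 kJ


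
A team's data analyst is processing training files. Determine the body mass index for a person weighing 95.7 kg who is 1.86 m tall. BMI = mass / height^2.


BMI = mass / height^2
= 95.7 / 1.86^2
= 95.7 / 3.4596
= 27.66 kg/m^2

27.66 kg/m^2


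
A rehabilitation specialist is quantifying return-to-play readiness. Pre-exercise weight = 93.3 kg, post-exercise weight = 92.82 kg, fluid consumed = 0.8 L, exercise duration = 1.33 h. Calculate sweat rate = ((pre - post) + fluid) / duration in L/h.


Weight loss = 93.3 - 92.82 = 0.48 kg (approx L)
Total sweat = 0.48 + 0.8 = 1.28 L
Sweat rate = 1.28 / 1.33 = 0.962 L/h

0.962 L/h


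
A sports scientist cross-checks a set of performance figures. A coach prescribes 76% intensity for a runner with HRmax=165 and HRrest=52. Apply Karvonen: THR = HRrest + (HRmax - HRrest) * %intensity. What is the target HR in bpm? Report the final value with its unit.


Heart rate reserve = 165 - 52 = 113
Intensity fraction = 76 / 100 = 0.76
THR = 52 + 113 * 0.76 = 137.88 bpm

137.88 bpm


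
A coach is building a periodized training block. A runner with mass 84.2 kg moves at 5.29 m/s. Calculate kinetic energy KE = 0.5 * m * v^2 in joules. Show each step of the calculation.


v^2 = 5.29^2 = 27.9841
KE = 0.5 * 84.2 * 27.9841
= 1178.13 J

1178.13 J


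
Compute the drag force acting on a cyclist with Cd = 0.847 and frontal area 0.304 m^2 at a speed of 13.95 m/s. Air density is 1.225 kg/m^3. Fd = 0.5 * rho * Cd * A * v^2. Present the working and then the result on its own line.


Step 1: v^2 = 194.6025
Step 2: Fd = 0.5 * 1.225 * 0.847 * 0.304 * 194.6025
= 30.691 N

30.691 N


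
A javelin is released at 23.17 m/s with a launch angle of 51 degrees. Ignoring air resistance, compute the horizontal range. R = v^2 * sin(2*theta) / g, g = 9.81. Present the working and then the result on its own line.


Launch speed squared = 536.8489
sin(2 * 51 deg) = 0.978148
Range = 536.8489 * 0.978148 / 9.81
= 53.529 m

53.529 m


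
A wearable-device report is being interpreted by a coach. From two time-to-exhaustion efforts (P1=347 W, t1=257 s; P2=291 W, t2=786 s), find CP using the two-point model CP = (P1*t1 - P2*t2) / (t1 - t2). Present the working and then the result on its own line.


Work in trial 1 = 89179 J
Work in trial 2 = 228726 J
Delta work = -139547 J
Delta time = -529 s
CP = -139547 / -529 = 263.79 W

263.79 W


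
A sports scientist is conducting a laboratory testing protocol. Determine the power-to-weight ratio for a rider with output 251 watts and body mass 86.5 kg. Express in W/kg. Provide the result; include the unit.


P/W = 251 / 86.5 = 2.902 W/kg

2.902 W/kg


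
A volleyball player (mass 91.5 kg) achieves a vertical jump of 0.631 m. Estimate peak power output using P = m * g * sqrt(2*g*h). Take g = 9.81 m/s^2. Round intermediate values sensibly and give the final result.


2 * g * h = 2 * 9.81 * 0.631 = 12.38022
sqrt(12.38022) = 3.518554 m/s
P = 91.5 * 9.81 * 3.518554 = 3158.31 W

3158.31 W


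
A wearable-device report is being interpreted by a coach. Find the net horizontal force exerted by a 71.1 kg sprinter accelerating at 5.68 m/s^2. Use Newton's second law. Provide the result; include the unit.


Newton's second law: F = m * a
F = 71.1 * 5.68 = 403.85 N

403.85 N


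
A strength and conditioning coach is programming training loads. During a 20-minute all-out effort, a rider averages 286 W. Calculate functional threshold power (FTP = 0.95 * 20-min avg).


FTP = 0.95 * 286
= 271.7 W

271.7 W


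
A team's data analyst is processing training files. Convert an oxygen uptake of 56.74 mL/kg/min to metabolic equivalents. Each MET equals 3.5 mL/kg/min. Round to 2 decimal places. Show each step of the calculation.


One MET = 3.5 mL/kg/min
Number of METs = 56.74 / 3.5
= 16.21 METs

16.21 METs


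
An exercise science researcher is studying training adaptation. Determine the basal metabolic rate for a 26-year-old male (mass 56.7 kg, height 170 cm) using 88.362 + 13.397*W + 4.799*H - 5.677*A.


BMR = 88.362 + 13.397*56.7 + 4.799*170 - 5.677*26
= 1516.2 kcal/day

1516.2 kcal/day


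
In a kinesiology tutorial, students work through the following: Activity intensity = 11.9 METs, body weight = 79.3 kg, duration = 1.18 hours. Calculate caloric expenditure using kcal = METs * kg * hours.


kcal = 11.9 * 79.3 * 1.18
= 943.67 * 1.18
= 1113.53 kcal

1113.53 kcal


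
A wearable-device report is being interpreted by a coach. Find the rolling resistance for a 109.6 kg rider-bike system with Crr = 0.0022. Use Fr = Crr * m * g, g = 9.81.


m * g = 109.6 * 9.81 = 1075.176 N
Fr = 0.0022 * 1075.176 = 2.365 N

2.365 N


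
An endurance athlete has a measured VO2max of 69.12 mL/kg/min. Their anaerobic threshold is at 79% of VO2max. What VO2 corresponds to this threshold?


Anaerobic threshold VO2 = VO2max * 79%
= 69.12 * 0.79
= 54.6 mL/kg/min

54.6 mL/kg/min


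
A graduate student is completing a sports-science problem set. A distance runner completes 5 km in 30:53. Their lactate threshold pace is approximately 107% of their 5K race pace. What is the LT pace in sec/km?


Convert to seconds: 30 min 53 s = 1853 s
Pace per km = 1853 / 5 = 370.6 s/km
LT pace = 370.6 * 1.07 = 396.54 s/km

396.54 s/km


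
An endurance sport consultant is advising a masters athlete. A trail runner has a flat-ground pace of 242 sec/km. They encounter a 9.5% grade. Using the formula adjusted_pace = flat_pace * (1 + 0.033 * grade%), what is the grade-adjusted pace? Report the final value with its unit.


Grade factor = 1 + 0.033 * 9.5 = 1.3135
Adjusted = 242 * 1.3135 = 317.87 sec/km

317.87 s/km


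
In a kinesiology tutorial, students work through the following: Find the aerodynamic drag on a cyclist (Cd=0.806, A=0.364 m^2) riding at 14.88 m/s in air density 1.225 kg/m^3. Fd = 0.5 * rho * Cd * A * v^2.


Fd = 0.5 * 1.225 * 0.806 * 0.364 * 14.88^2
= 0.5 * 1.225 * 0.806 * 0.364 * 221.4144
= 39.788 N

39.788 N


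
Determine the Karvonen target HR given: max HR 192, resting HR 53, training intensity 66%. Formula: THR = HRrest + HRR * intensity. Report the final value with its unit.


HRR = HRmax - HRrest = 192 - 53 = 139
THR = 53 + 139 * 0.66
= 144.74 bpm

144.74 bpm


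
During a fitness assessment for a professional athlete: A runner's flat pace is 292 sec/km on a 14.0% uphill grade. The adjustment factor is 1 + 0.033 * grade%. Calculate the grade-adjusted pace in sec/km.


Factor = 1 + 0.033 * 14.0 = 1.462
Adjusted pace = 292 * 1.462
= 426.9 sec/km

426.9 s/km


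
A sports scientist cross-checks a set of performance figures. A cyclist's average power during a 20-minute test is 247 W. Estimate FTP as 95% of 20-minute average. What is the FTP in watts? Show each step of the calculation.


FTP = 20-min power * 0.95
= 247 * 0.95
= 234.65 W

234.65 W


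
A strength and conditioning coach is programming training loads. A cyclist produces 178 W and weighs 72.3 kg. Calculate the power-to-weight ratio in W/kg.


P/W = power / mass
= 178 / 72.3
= 2.462 W/kg

2.462 W/kg


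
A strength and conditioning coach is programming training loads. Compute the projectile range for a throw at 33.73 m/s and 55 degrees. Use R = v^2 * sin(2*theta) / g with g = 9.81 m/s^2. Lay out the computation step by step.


Two times the angle = 110 degrees
sin(110) = 0.939693
R = 1137.7129 * 0.939693 / 9.81 = 108.981 m

108.981 m


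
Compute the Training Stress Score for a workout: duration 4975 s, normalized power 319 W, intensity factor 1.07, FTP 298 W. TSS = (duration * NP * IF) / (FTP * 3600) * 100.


Product = 4975 * 319 * 1.07 = 1698116.75
Base = 298 * 3600 = 1072800
TSS = 1698116.75 / 1072800 * 100 = 158.29

158.29 TSS


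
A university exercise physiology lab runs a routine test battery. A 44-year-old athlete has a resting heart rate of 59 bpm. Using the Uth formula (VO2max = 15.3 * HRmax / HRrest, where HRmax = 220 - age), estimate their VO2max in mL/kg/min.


HRmax = 220 - 44 = 176 bpm
Ratio = HRmax / HRrest = 176 / 59 = 2.9831
VO2max = 15.3 * 2.9831 = 45.64 mL/kg/min

45.64 mL/kg/min


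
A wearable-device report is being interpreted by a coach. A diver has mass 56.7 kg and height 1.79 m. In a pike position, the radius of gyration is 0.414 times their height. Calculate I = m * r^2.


r = 0.414 * 1.79 = 0.74106 m
I = m * r^2 = 56.7 * 0.54917 = 31.138 kg*m^2

31.138 kg*m^2


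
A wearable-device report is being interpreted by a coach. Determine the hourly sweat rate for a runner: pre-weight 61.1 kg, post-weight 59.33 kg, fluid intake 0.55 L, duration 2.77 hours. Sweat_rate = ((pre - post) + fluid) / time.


Mass lost = 61.1 - 59.33 = 1.77 kg
Add fluid consumed: 1.77 + 0.55 = 2.32 L total sweat
Sweat rate = 2.32 / 2.77 = 0.838 L/h

0.838 L/h


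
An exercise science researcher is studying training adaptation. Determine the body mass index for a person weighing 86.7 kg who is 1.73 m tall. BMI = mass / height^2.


BMI = mass / height^2
= 86.7 / 1.73^2
= 86.7 / 2.9929
= 28.97 kg/m^2

28.97 kg/m^2


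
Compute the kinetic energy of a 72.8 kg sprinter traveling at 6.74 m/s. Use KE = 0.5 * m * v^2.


Velocity squared = 45.4276
KE = 0.5 * 72.8 * 45.4276 = 1653.56 J

1653.56 J


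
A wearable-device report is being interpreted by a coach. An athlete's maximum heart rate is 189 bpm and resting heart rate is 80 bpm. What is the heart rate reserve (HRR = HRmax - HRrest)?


HRR = HRmax - HRrest
= 189 - 80
= 109 bpm

109 bpm


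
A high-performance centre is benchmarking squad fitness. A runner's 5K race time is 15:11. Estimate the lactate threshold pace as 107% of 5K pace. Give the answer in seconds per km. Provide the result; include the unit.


Total race time = 15*60 + 11 = 911 seconds
5K pace = 911 / 5 = 182.2 sec/km
LT pace = 182.2 * 1.07 = 194.95 sec/km

194.95 s/km


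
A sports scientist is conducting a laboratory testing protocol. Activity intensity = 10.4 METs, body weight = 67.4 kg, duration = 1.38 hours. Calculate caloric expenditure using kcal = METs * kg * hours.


kcal = 10.4 * 67.4 * 1.38
= 700.96 * 1.38
= 967.32 kcal

967.32 kcal


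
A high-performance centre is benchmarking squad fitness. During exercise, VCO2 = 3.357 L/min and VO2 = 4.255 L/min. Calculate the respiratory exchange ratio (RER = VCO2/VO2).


RER = VCO2 / VO2
= 3.357 / 4.255
= 0.789

0.789


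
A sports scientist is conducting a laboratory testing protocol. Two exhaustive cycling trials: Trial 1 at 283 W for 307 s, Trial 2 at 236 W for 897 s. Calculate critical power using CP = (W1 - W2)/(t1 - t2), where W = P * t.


W1 = 283 * 307 = 86881 J
W2 = 236 * 897 = 211692 J
CP = (86881 - 211692) / (307 - 897)
= -124811 / -590
= 211.54 W

211.54 W


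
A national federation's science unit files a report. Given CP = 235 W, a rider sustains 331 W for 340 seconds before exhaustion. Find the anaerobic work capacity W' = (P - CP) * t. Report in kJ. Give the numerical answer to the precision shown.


Excess power = 331 - 235 = 96 W
Work above CP = 96 * 340 = 32640 J
W' = 32.64 kJ

32.64 kJ


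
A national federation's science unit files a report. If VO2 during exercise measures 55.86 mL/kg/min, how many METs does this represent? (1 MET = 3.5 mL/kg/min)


METs = VO2 / 3.5 = 55.86 / 3.5 = 15.96

15.96 METs


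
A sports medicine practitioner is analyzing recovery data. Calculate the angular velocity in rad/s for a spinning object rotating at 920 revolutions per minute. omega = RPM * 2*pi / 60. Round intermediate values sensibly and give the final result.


omega = RPM * 2*pi / 60
= 920 * 6.28318531 / 60
= 96.342 rad/s

96.342 rad/s


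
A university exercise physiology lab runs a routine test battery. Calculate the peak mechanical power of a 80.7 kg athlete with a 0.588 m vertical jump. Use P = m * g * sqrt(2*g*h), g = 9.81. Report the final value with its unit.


First, sqrt(2gh) = sqrt(2 * 9.81 * 0.588)
= sqrt(11.53656) = 3.396551 m/s
Power = 80.7 * 9.81 * 3.396551 = 2688.94 W

2688.94 W


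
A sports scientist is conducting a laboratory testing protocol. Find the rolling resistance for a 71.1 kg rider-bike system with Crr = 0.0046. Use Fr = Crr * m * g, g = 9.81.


m * g = 71.1 * 9.81 = 697.491 N
Fr = 0.0046 * 697.491 = 3.208 N

3.208 N


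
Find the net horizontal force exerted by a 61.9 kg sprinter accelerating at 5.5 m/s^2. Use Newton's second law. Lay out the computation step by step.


Newton's second law: F = m * a
F = 61.9 * 5.5 = 340.45 N

340.45 N


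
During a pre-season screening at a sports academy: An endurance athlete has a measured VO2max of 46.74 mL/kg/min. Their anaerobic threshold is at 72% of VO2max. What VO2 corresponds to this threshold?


Anaerobic threshold VO2 = VO2max * 72%
= 46.74 * 0.72
= 33.65 mL/kg/min

33.65 mL/kg/min


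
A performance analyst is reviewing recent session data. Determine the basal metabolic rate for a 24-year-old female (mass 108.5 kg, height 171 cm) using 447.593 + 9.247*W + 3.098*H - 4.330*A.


BMR = 447.593 + 9.247*108.5 + 3.098*171 - 4.330*24
= 1876.73 kcal/day

1876.73 kcal/day


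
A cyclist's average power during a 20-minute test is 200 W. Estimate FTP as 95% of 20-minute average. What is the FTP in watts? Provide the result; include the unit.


FTP = 20-min power * 0.95
= 200 * 0.95
= 190.0 W

190.0 W


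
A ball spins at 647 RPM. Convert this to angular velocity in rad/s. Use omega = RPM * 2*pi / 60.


omega = 647 * 2 * pi / 60
= 647 * 6.28318531 / 60
= 4065.221 / 60
= 67.754 rad/s

67.754 rad/s


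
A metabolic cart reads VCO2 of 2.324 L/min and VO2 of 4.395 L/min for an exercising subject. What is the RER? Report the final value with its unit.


RER = VCO2 / VO2 = 2.324 / 4.395 = 0.5288

0.5288


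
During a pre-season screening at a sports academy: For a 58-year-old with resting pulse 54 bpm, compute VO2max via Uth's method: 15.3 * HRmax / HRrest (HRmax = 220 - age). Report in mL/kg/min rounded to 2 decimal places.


Step 1: HRmax = 220 - 58 = 162 bpm
Step 2: Ratio = 162 / 54 = 3.0
Step 3: VO2max = 15.3 * 3.0 = 45.9 mL/kg/min

45.9 mL/kg/min


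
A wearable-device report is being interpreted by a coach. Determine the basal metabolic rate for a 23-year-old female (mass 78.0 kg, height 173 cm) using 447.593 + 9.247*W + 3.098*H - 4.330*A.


BMR = 447.593 + 9.247*78.0 + 3.098*173 - 4.330*23
= 1605.22 kcal/day

1605.22 kcal/day


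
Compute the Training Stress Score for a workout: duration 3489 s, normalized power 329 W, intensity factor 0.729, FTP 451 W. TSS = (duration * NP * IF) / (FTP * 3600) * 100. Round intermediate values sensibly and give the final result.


Product = 3489 * 329 * 0.729 = 836805.249
Base = 451 * 3600 = 1623600
TSS = 836805.249 / 1623600 * 100 = 51.54

51.54 TSS


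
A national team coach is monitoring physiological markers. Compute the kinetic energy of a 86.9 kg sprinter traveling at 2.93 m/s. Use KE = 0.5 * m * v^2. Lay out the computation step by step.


Velocity squared = 8.5849
KE = 0.5 * 86.9 * 8.5849 = 373.01 J

373.01 J


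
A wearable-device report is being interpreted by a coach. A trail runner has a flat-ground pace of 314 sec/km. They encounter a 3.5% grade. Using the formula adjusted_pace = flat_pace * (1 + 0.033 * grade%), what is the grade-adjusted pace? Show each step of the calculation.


Grade factor = 1 + 0.033 * 3.5 = 1.1155
Adjusted = 314 * 1.1155 = 350.27 sec/km

350.27 s/km


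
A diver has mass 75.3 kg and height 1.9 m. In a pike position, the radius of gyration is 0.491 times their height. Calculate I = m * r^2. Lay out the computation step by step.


r = 0.491 * 1.9 = 0.9329 m
I = m * r^2 = 75.3 * 0.870302 = 65.534 kg*m^2

65.534 kg*m^2


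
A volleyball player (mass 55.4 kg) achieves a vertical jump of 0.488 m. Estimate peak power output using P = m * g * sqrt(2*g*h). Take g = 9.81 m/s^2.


2 * g * h = 2 * 9.81 * 0.488 = 9.57456
sqrt(9.57456) = 3.094279 m/s
P = 55.4 * 9.81 * 3.094279 = 1681.66 W

1681.66 W


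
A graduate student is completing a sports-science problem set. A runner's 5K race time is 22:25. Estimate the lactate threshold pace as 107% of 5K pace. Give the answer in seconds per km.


Total race time = 22*60 + 25 = 1345 seconds
5K pace = 1345 / 5 = 269.0 sec/km
LT pace = 269.0 * 1.07 = 287.83 sec/km

287.83 s/km


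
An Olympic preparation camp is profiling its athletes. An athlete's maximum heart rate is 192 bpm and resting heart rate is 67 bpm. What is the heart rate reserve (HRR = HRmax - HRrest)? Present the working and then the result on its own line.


HRR = HRmax - HRrest
= 192 - 67
= 125 bpm

125 bpm


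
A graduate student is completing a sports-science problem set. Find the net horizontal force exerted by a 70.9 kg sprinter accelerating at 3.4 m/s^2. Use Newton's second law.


Newton's second law: F = m * a
F = 70.9 * 3.4 = 241.06 N

241.06 N


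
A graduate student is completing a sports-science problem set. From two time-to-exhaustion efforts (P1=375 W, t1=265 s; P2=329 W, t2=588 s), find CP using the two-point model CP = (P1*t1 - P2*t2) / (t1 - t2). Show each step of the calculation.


Work in trial 1 = 99375 J
Work in trial 2 = 193452 J
Delta work = -94077 J
Delta time = -323 s
CP = -94077 / -323 = 291.26 W

291.26 W


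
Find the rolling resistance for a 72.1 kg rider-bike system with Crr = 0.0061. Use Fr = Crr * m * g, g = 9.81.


m * g = 72.1 * 9.81 = 707.301 N
Fr = 0.0061 * 707.301 = 4.315 N

4.315 N


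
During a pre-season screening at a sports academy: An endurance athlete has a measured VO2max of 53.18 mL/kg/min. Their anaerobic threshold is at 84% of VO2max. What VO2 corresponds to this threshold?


Anaerobic threshold VO2 = VO2max * 84%
= 53.18 * 0.84
= 44.67 mL/kg/min

44.67 mL/kg/min


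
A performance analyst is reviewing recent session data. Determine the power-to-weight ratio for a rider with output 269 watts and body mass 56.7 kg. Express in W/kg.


P/W = 269 / 56.7 = 4.744 W/kg

4.744 W/kg


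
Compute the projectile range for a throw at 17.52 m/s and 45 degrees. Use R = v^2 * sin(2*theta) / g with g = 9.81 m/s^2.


Two times the angle = 90 degrees
sin(90) = 1.0
R = 306.9504 * 1.0 / 9.81 = 31.29 m

31.29 m


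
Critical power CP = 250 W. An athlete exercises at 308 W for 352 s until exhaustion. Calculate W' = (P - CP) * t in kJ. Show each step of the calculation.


P - CP = 308 - 250 = 58 W
W' = 58 * 352 = 20416 J
= 20416 / 1000 = 20.416 kJ

20.416 kJ


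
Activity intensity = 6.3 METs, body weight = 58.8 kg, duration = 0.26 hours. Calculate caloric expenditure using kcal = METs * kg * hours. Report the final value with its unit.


kcal = 6.3 * 58.8 * 0.26
= 370.44 * 0.26
= 96.31 kcal

96.31 kcal


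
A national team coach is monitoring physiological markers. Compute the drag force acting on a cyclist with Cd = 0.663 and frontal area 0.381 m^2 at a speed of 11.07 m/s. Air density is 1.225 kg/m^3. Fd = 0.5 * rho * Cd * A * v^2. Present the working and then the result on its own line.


Step 1: v^2 = 122.5449
Step 2: Fd = 0.5 * 1.225 * 0.663 * 0.381 * 122.5449
= 18.96 N

18.96 N


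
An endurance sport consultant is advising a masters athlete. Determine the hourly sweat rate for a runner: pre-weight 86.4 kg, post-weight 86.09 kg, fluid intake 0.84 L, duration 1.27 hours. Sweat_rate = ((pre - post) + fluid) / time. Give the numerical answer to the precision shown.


Mass lost = 86.4 - 86.09 = 0.31 kg
Add fluid consumed: 0.31 + 0.84 = 1.15 L total sweat
Sweat rate = 1.15 / 1.27 = 0.906 L/h

0.906 L/h


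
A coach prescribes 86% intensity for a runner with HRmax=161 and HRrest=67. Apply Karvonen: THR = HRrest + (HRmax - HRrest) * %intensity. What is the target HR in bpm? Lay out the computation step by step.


Heart rate reserve = 161 - 67 = 94
Intensity fraction = 86 / 100 = 0.86
THR = 67 + 94 * 0.86 = 147.84 bpm

147.84 bpm


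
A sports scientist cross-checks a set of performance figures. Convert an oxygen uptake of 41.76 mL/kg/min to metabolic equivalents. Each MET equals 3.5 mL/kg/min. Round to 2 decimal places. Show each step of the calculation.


One MET = 3.5 mL/kg/min
Number of METs = 41.76 / 3.5
= 11.93 METs

11.93 METs


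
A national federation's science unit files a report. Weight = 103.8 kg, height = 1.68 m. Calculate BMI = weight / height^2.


height^2 = 1.68^2 = 2.8224
BMI = 103.8 / 2.8224 = 36.78 kg/m^2

36.78 kg/m^2


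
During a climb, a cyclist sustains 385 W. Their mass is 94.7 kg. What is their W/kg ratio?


Power-to-weight = 385 W / 94.7 kg
= 4.065 W/kg

4.065 W/kg


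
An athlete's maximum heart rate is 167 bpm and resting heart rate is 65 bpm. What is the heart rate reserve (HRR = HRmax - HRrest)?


HRR = HRmax - HRrest
= 167 - 65
= 102 bpm

102 bpm


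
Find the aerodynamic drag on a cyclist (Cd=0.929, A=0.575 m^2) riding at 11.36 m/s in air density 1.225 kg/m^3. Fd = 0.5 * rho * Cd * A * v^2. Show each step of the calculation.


Fd = 0.5 * 1.225 * 0.929 * 0.575 * 11.36^2
= 0.5 * 1.225 * 0.929 * 0.575 * 129.0496
= 42.223 N

42.223 N


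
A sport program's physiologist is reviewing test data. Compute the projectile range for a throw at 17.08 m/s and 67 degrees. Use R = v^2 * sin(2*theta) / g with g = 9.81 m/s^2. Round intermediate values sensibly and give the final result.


Two times the angle = 134 degrees
sin(134) = 0.71934
R = 291.7264 * 0.71934 / 9.81 = 21.391 m

21.391 m


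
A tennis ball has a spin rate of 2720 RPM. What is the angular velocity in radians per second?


Convert RPM to rad/s: multiply by 2*pi and divide by 60
omega = 2720 * 2 * pi / 60
= 284.838 rad/s

284.838 rad/s


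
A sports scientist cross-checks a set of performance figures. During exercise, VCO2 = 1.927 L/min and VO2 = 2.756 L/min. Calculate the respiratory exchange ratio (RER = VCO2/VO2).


RER = VCO2 / VO2
= 1.927 / 2.756
= 0.6992

0.6992


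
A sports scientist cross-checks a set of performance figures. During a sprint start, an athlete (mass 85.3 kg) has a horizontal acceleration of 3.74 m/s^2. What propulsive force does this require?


Propulsive force = mass * acceleration
= 85.3 kg * 3.74 m/s^2
= 319.02 N

319.02 N


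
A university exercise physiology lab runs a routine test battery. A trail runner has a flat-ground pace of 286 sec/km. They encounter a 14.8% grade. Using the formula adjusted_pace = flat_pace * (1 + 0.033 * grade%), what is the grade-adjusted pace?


Grade factor = 1 + 0.033 * 14.8 = 1.4884
Adjusted = 286 * 1.4884 = 425.68 sec/km

425.68 s/km


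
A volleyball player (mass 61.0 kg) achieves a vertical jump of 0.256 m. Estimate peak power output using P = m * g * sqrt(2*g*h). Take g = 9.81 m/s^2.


2 * g * h = 2 * 9.81 * 0.256 = 5.02272
sqrt(5.02272) = 2.241143 m/s
P = 61.0 * 9.81 * 2.241143 = 1341.12 W

1341.12 W


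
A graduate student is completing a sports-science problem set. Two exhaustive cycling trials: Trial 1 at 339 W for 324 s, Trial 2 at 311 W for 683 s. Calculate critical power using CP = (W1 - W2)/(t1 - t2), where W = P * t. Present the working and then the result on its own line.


W1 = 339 * 324 = 109836 J
W2 = 311 * 683 = 212413 J
CP = (109836 - 212413) / (324 - 683)
= -102577 / -359
= 285.73 W

285.73 W


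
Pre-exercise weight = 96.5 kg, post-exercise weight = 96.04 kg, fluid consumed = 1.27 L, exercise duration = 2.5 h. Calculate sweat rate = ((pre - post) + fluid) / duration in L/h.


Weight loss = 96.5 - 96.04 = 0.46 kg (approx L)
Total sweat = 0.46 + 1.27 = 1.73 L
Sweat rate = 1.73 / 2.5 = 0.692 L/h

0.692 L/h


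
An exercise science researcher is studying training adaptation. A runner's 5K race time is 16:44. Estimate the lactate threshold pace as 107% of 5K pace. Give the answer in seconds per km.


Total race time = 16*60 + 44 = 1004 seconds
5K pace = 1004 / 5 = 200.8 sec/km
LT pace = 200.8 * 1.07 = 214.86 sec/km

214.86 s/km


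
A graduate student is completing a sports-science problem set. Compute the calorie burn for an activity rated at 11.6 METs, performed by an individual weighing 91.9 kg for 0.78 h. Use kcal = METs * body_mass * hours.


Product of METs and mass = 11.6 * 91.9 = 1066.04
Total kcal = 1066.04 * 0.78 = 831.51 kcal

831.51 kcal


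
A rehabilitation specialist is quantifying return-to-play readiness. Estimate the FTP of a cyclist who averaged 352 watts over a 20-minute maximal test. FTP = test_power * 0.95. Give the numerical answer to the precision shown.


FTP = 352 * 0.95 = 334.4 W

334.4 W


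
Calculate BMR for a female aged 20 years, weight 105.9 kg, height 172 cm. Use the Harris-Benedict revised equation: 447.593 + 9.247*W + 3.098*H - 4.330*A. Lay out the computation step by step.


Substituting values:
W term = 9.247 * 105.9 = 979.2573
H term = 3.098 * 172 = 532.856
A term = 4.330 * 20 = 86.6
BMR = 1873.11 kcal/day

1873.11 kcal/day


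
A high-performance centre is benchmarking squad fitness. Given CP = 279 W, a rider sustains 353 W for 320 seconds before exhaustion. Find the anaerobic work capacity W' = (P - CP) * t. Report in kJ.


Excess power = 353 - 279 = 74 W
Work above CP = 74 * 320 = 23680 J
W' = 23.68 kJ

23.68 kJ


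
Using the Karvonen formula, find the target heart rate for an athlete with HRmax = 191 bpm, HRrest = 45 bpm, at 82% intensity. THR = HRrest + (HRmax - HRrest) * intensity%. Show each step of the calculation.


HRR = 191 - 45 = 146
THR = 45 + 146 * 0.82
= 45 + 119.72
= 164.72 bpm

164.72 bpm


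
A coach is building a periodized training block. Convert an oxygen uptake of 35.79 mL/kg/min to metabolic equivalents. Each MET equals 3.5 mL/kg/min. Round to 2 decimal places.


One MET = 3.5 mL/kg/min
Number of METs = 35.79 / 3.5
= 10.23 METs

10.23 METs


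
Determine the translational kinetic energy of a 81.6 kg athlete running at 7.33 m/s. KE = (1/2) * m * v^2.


KE = 0.5 * m * v^2
= 0.5 * 81.6 * 7.33^2
= 0.5 * 81.6 * 53.7289
= 2192.14 J

2192.14 J


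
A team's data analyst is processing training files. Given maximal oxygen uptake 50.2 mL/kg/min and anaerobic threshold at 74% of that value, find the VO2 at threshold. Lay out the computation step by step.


Percentage as decimal = 0.74
VO2 at AT = 50.2 * 0.74 = 37.15 mL/kg/min

37.15 mL/kg/min


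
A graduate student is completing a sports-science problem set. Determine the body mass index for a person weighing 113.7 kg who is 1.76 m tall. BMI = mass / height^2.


BMI = mass / height^2
= 113.7 / 1.76^2
= 113.7 / 3.0976
= 36.71 kg/m^2

36.71 kg/m^2


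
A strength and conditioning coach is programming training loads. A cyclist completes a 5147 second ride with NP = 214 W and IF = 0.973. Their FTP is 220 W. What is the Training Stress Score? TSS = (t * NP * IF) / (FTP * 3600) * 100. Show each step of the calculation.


t * NP * IF = 5147 * 214 * 0.973 = 1071718.634
FTP * 3600 = 792000
TSS = (1071718.634 / 792000) * 100 = 135.32

135.32 TSS


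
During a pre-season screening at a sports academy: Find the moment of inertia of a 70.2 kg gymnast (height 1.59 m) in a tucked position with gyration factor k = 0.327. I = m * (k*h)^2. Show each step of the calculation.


Radius of gyration = 0.327 * 1.59 = 0.51993 m
I = 70.2 * 0.51993^2
= 70.2 * 0.270327
= 18.977 kg*m^2

18.977 kg*m^2


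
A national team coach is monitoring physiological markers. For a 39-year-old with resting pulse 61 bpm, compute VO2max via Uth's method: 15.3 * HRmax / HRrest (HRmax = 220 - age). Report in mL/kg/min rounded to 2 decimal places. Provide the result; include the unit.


Step 1: HRmax = 220 - 39 = 181 bpm
Step 2: Ratio = 181 / 61 = 2.9672
Step 3: VO2max = 15.3 * 2.9672 = 45.4 mL/kg/min

45.4 mL/kg/min


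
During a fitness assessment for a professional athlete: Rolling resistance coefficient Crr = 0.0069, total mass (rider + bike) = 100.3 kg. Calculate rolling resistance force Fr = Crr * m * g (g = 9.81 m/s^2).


Fr = Crr * m * g
= 0.0069 * 100.3 * 9.81
= 6.789 N

6.789 N


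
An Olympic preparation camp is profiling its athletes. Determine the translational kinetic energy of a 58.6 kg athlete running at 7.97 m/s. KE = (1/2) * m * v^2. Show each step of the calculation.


KE = 0.5 * m * v^2
= 0.5 * 58.6 * 7.97^2
= 0.5 * 58.6 * 63.5209
= 1861.16 J

1861.16 J


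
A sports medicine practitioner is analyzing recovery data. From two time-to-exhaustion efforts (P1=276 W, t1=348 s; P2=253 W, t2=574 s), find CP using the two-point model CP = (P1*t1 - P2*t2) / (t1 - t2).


Work in trial 1 = 96048 J
Work in trial 2 = 145222 J
Delta work = -49174 J
Delta time = -226 s
CP = -49174 / -226 = 217.58 W

217.58 W


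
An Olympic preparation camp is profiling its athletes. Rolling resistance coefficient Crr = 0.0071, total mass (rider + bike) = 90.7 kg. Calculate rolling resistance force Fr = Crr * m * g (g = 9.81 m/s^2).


Fr = Crr * m * g
= 0.0071 * 90.7 * 9.81
= 6.317 N

6.317 N


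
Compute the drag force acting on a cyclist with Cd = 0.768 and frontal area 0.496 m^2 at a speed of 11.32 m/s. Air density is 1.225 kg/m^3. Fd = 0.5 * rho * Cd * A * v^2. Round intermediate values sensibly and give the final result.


Step 1: v^2 = 128.1424
Step 2: Fd = 0.5 * 1.225 * 0.768 * 0.496 * 128.1424
= 29.898 N

29.898 N


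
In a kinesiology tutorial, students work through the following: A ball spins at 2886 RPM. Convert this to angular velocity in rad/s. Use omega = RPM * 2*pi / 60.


omega = 2886 * 2 * pi / 60
= 2886 * 6.28318531 / 60
= 18133.273 / 60
= 302.221 rad/s

302.221 rad/s


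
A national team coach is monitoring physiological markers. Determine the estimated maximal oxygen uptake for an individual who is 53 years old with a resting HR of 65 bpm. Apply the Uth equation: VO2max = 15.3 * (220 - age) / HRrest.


HRmax = 220 - 53 = 167
VO2max = 15.3 * (167 / 65)
= 15.3 * 2.5692
= 39.31 mL/kg/min

39.31 mL/kg/min


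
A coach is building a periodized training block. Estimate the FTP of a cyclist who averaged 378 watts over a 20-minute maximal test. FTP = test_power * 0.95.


FTP = 378 * 0.95 = 359.1 W

359.1 W


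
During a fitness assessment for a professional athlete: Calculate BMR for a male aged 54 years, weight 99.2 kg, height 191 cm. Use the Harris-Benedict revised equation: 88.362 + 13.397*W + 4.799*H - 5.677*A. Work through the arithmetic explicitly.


Substituting values:
W term = 13.397 * 99.2 = 1328.9824
H term = 4.799 * 191 = 916.609
A term = 5.677 * 54 = 306.558
BMR = 2027.4 kcal/day

2027.4 kcal/day


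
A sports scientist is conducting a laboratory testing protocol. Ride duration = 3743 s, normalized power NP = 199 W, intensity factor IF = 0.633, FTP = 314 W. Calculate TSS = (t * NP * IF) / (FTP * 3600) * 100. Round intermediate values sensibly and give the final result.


Numerator = 3743 * 199 * 0.633 = 471494.481
Denominator = 314 * 3600 = 1130400
TSS = 471494.481 / 1130400 * 100
= 41.71

41.71 TSS


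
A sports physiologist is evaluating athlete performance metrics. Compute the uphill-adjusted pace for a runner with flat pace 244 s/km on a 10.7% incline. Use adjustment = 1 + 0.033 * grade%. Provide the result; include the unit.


Adjustment factor = 1 + 0.033 * 10.7 = 1.3531
Grade-adjusted pace = 244 * 1.3531 = 330.16 s/km

330.16 s/km


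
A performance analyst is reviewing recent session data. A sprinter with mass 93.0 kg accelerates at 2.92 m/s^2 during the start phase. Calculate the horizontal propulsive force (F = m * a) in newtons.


F = m * a
= 93.0 * 2.92
= 271.56 N

271.56 N


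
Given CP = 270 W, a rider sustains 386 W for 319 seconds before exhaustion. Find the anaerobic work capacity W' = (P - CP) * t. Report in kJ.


Excess power = 386 - 270 = 116 W
Work above CP = 116 * 319 = 37004 J
W' = 37.004 kJ

37.004 kJ


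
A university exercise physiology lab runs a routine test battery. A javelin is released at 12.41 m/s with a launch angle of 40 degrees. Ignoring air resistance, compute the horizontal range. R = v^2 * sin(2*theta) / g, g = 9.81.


Launch speed squared = 154.0081
sin(2 * 40 deg) = 0.984808
Range = 154.0081 * 0.984808 / 9.81
= 15.461 m

15.461 m


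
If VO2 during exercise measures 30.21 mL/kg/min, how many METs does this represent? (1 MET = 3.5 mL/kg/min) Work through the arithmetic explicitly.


METs = VO2 / 3.5 = 30.21 / 3.5 = 8.63

8.63 METs


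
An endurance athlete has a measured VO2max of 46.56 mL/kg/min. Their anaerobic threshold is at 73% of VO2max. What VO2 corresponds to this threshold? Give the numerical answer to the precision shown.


Anaerobic threshold VO2 = VO2max * 73%
= 46.56 * 0.73
= 33.99 mL/kg/min

33.99 mL/kg/min


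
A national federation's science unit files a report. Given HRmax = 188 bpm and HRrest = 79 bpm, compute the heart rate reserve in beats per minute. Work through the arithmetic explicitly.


Heart rate reserve = maximum HR minus resting HR
HRR = 188 - 79 = 109 bpm

109 bpm


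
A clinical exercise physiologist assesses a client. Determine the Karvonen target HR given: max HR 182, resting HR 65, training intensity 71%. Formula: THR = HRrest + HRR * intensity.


HRR = HRmax - HRrest = 182 - 65 = 117
THR = 65 + 117 * 0.71
= 148.07 bpm

148.07 bpm


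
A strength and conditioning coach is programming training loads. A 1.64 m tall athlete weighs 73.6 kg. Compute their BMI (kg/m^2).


height^2 = 2.6896 m^2
BMI = 73.6 / 2.6896 = 27.36 kg/m^2

27.36 kg/m^2


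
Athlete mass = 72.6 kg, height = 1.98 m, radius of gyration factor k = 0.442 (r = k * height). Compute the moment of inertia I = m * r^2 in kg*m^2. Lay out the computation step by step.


r = k * height = 0.442 * 1.98 = 0.87516 m
r^2 = 0.87516^2 = 0.765905
I = 72.6 * 0.765905 = 55.605 kg*m^2

55.605 kg*m^2


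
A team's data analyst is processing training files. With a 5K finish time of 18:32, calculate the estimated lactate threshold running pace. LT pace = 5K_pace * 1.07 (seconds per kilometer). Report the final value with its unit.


Race duration = 1112 s for 5 km
Average pace = 1112 / 5 = 222.4 s/km
LT pace = 222.4 * 1.07
= 237.97 s/km

237.97 s/km


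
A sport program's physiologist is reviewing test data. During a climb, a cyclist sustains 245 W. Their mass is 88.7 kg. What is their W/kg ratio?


Power-to-weight = 245 W / 88.7 kg
= 2.762 W/kg

2.762 W/kg


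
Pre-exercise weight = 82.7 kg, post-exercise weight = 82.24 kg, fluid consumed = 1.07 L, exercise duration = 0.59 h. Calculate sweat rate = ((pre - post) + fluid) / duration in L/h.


Weight loss = 82.7 - 82.24 = 0.46 kg (approx L)
Total sweat = 0.46 + 1.07 = 1.53 L
Sweat rate = 1.53 / 0.59 = 2.593 L/h

2.593 L/h


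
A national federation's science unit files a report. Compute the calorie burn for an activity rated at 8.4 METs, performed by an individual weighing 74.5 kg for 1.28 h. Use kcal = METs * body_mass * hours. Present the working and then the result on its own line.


Product of METs and mass = 8.4 * 74.5 = 625.8
Total kcal = 625.8 * 1.28 = 801.02 kcal

801.02 kcal
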